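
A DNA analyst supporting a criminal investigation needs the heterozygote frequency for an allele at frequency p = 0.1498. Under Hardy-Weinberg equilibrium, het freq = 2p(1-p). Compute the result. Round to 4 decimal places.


Hardy-Weinberg heterozygote frequency:
q = 1 - p = 1 - 0.1498 = 0.8502
2pq = 2 * 0.1498 * 0.8502 = 0.2547

0.2547


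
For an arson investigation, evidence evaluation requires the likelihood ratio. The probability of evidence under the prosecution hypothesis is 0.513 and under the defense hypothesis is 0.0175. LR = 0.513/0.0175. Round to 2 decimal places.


Likelihood ratio calculation:
LR = P(E|Hp) / P(E|Hd)
LR = 0.513 / 0.0175
LR = 29.31

29.31


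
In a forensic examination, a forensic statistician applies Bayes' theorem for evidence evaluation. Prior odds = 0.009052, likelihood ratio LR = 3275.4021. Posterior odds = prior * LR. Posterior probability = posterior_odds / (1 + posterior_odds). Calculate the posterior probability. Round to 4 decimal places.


Bayesian evidence evaluation:
Posterior odds = prior_odds * LR = 0.009052 * 3275.4021 = 29.64894
Posterior probability = posterior_odds / (1 + posterior_odds)
= 29.64894 / (1 + 29.64894)
= 29.64894 / 30.64894
= 0.9674

0.9674


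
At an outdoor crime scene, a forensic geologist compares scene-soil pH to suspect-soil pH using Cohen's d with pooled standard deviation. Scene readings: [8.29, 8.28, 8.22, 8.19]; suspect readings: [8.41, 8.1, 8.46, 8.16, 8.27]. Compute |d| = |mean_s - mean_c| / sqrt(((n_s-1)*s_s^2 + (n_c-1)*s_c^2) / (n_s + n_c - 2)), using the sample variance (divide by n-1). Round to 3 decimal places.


Pooled-variance Cohen's d for soil pH comparison:
Scene mean = 32.98 / 4 = 8.245
Suspect mean = 41.4 / 5 = 8.28
Scene sample variance s_s^2 = 0.0023
Suspect sample variance s_c^2 = 0.02405
Pooled variance = ((n_s-1)*s_s^2 + (n_c-1)*s_c^2) / (n_s + n_c - 2) = 0.014729
Pooled SD = sqrt(0.014729) = 0.121363
Mean difference = -0.035
|d| = |-0.035| / 0.121363 = 0.288

0.288


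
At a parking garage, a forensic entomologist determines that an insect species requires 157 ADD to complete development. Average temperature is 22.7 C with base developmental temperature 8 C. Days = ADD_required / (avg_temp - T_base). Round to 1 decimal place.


Insect development time:
Effective temperature = avg_temp - T_base = 22.7 - 8 = 14.7 C
Days = ADD / effective_temp = 157 / 14.7 = 10.7 days

10.7


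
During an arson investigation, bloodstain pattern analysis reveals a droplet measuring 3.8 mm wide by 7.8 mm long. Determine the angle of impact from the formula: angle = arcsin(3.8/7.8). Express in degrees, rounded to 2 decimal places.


Blood spatter impact angle calculation:
width / length = 3.8 / 7.8 = 0.487179
angle = arcsin(0.487179)
angle = 29.16 degrees

29.16


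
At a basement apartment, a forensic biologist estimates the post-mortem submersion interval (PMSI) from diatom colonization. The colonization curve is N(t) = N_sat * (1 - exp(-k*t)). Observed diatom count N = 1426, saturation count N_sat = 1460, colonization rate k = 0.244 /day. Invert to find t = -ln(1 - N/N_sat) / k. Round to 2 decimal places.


PMSI from diatom colonization curve:
N / N_sat = 1426 / 1460 = 0.976712
1 - N/N_sat = 0.023288
ln(1 - N/N_sat) = -3.759817
t = -ln(1 - N/N_sat) / k = -(-3.759817) / 0.244 = 15.41 days

15.41


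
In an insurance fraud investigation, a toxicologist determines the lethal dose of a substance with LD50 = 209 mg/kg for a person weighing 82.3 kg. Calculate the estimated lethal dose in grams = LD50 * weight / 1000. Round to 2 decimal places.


Lethal dose calculation:
Lethal dose = LD50 * body_weight / 1000
= 209 * 82.3 / 1000
= 17200.7 / 1000
= 17.20 g

17.20


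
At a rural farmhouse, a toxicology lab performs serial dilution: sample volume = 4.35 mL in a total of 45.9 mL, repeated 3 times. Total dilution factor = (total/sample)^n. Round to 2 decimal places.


Dilution factor calculation:
Single dilution = V_total / V_sample = 45.9 / 4.35 ≈ 10.551724
Number of dilutions = 3
Total DF = (45.9 / 4.35)^3 (full precision, rounded at the end) = 1174.82

1174.82


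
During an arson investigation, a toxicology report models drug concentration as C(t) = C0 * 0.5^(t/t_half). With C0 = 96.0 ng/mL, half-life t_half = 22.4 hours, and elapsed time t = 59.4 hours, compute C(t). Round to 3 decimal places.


Drug concentration decay:
Number of half-lives = t / t_half = 59.4 / 22.4 = 2.651786
Decay factor = 0.5^2.651786 = 0.15912297
C(t) = 96.0 * 0.15912297 = 15.276 ng/mL

15.276


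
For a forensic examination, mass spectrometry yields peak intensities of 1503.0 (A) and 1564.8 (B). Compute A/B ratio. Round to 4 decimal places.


Spectral peak ratio:
Peak A = 1503.0 counts
Peak B = 1564.8 counts
Ratio = 1503.0 / 1564.8 = 0.9605

0.9605


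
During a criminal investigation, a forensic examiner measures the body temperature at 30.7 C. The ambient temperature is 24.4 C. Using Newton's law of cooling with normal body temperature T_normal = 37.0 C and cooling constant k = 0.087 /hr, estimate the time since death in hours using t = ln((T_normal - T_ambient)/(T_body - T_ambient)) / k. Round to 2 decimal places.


Using Newton's law of cooling:
t = ln((T_normal - T_ambient) / (T_body - T_ambient)) / k
T_normal - T_ambient = 12.6
T_body - T_ambient = 6.3
Ratio = 2
ln(ratio) = 0.693147
t = 0.693147 / 0.087 = 7.97 hours

7.97


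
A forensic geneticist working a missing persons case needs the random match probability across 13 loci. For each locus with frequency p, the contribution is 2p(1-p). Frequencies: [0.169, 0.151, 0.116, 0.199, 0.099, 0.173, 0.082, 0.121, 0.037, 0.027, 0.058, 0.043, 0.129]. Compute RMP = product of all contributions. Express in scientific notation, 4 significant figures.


Computing RMP for 13 loci:
Locus 1: 2 * 0.169 * 0.831 = 0.280878
Locus 2: 2 * 0.151 * 0.849 = 0.256398
Locus 3: 2 * 0.116 * 0.884 = 0.205088
Locus 4: 2 * 0.199 * 0.801 = 0.318798
Locus 5: 2 * 0.099 * 0.901 = 0.178398
Locus 6: 2 * 0.173 * 0.827 = 0.286142
Locus 7: 2 * 0.082 * 0.918 = 0.150552
Locus 8: 2 * 0.121 * 0.879 = 0.212718
Locus 9: 2 * 0.037 * 0.963 = 0.071262
Locus 10: 2 * 0.027 * 0.973 = 0.052542
Locus 11: 2 * 0.058 * 0.942 = 0.109272
Locus 12: 2 * 0.043 * 0.957 = 0.082302
Locus 13: 2 * 0.129 * 0.871 = 0.224718
RMP = 5.825e-11

5.825e-11


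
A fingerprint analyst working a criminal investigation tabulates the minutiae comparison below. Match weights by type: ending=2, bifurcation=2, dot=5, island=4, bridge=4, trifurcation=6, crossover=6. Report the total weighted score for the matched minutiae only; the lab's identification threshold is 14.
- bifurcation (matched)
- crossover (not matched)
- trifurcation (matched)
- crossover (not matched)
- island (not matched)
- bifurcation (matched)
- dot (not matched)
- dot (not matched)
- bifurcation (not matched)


Weighted minutiae match score:
  bifurcation: matched, +2 (running total 2)
  crossover: not matched, +0
  trifurcation: matched, +6 (running total 8)
  crossover: not matched, +0
  island: not matched, +0
  bifurcation: matched, +2 (running total 10)
  dot: not matched, +0
  dot: not matched, +0
  bifurcation: not matched, +0
Total score = 10
Threshold = 14; verdict = inconclusive

10


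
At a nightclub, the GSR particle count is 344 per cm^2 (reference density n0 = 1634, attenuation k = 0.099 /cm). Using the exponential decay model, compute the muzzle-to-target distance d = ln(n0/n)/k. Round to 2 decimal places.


GSR distance calculation:
n0/n = 1634 / 344 = 4.75
ln(n0/n) = 1.558145
d = 1.558145 / 0.099 = 15.74 cm

15.74


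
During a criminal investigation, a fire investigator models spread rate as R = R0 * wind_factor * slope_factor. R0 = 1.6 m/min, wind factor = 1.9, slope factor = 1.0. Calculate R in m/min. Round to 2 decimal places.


Fire spread rate calculation:
R = R0 * wind_factor * slope_factor
= 1.6 * 1.9 * 1.0
= 3.04 * 1.0
= 3.04 m/min

3.04


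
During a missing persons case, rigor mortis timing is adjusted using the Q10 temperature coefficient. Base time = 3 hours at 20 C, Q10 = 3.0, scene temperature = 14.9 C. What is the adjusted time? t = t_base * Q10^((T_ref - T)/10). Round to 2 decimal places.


Rigor mortis time adjustment:
Exponent = (T_ref - T_actual) / 10 = (20 - 14.9) / 10 = 0.51
Q10 factor = 3.0^0.51 = 1.75118
t_adjusted = 3 * 1.75118 = 5.25 hours

5.25


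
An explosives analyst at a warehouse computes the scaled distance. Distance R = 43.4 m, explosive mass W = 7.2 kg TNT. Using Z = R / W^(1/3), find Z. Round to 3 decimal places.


Scaled distance calculation:
W^(1/3) = 7.2^(1/3) = 1.930979
Z = R / W^(1/3) = 43.4 / 1.930979
Z = 22.476 m/kg^(1/3)

22.476


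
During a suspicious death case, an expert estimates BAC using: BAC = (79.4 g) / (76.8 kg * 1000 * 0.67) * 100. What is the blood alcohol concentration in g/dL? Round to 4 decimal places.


Applying the Widmark formula:
BAC = (dose_g / (body_wt * 1000 * r)) * 100
Denominator = 76.8 * 1000 * 0.67 = 51456
BAC = (79.4 / 51456) * 100
BAC = 0.1543 g/dL

0.1543


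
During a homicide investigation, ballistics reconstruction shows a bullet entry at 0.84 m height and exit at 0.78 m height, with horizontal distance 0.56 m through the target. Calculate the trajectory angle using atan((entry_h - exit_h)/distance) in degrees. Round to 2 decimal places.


Bullet trajectory angle:
Height difference = 0.84 - 0.78 = 0.06 m
angle = atan(0.06 / 0.56)
angle = atan(0.107143)
angle = 6.12 degrees

6.12


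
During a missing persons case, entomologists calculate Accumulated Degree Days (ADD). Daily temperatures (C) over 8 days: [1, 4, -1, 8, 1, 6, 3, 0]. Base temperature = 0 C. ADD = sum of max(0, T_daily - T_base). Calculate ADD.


Computing ADD day by day:
Day 1: max(0, 1 - 0) = 1
Day 2: max(0, 4 - 0) = 4
Day 3: max(0, -1 - 0) = 0
Day 4: max(0, 8 - 0) = 8
Day 5: max(0, 1 - 0) = 1
Day 6: max(0, 6 - 0) = 6
Day 7: max(0, 3 - 0) = 3
Day 8: max(0, 0 - 0) = 0
Total ADD = 23

23


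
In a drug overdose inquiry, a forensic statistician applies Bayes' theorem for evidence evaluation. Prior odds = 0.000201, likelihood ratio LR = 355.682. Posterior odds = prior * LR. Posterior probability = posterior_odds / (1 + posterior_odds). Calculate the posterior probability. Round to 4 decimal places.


Bayesian evidence evaluation:
Posterior odds = prior_odds * LR = 0.000201 * 355.682 = 0.07149208
Posterior probability = posterior_odds / (1 + posterior_odds)
= 0.07149208 / (1 + 0.07149208)
= 0.07149208 / 1.07149208
= 0.0667

0.0667


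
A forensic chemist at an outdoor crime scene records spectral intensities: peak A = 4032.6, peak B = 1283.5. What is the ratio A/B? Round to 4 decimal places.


Spectral peak ratio:
Peak A = 4032.6 counts
Peak B = 1283.5 counts
Ratio = 4032.6 / 1283.5 = 3.1419

3.1419


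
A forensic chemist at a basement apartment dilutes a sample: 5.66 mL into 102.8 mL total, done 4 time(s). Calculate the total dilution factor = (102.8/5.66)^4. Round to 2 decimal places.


Dilution factor calculation:
Single dilution = V_total / V_sample = 102.8 / 5.66 ≈ 18.162544
Number of dilutions = 4
Total DF = (102.8 / 5.66)^4 (full precision, rounded at the end) = 108819.50

108819.50


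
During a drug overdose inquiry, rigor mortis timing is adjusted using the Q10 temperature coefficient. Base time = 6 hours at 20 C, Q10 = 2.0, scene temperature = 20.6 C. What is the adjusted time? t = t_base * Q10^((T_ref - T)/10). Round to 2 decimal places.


Rigor mortis time adjustment:
Exponent = (T_ref - T_actual) / 10 = (20 - 20.6) / 10 = -0.06
Q10 factor = 2.0^-0.06 = 0.95926
t_adjusted = 6 * 0.95926 = 5.76 hours

5.76


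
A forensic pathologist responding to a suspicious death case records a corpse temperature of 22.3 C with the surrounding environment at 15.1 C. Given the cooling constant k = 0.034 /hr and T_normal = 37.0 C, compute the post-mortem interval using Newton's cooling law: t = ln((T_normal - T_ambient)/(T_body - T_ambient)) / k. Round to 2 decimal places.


Using Newton's law of cooling:
t = ln((T_normal - T_ambient) / (T_body - T_ambient)) / k
T_normal - T_ambient = 21.9
T_body - T_ambient = 7.2
Ratio = 3.041667
ln(ratio) = 1.112406
t = 1.112406 / 0.034 = 32.72 hours

32.72


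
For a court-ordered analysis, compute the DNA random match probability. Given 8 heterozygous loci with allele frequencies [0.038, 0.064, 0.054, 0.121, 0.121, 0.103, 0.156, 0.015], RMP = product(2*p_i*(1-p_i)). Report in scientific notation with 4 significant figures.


Computing RMP for 8 loci:
Locus 1: 2 * 0.038 * 0.962 = 0.073112
Locus 2: 2 * 0.064 * 0.936 = 0.119808
Locus 3: 2 * 0.054 * 0.946 = 0.102168
Locus 4: 2 * 0.121 * 0.879 = 0.212718
Locus 5: 2 * 0.121 * 0.879 = 0.212718
Locus 6: 2 * 0.103 * 0.897 = 0.184782
Locus 7: 2 * 0.156 * 0.844 = 0.263328
Locus 8: 2 * 0.015 * 0.985 = 0.02955
RMP = 5.823e-08

5.823e-08


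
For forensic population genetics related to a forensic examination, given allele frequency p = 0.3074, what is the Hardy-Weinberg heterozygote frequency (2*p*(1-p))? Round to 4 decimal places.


Hardy-Weinberg heterozygote frequency:
q = 1 - p = 1 - 0.3074 = 0.6926
2pq = 2 * 0.3074 * 0.6926 = 0.4258

0.4258


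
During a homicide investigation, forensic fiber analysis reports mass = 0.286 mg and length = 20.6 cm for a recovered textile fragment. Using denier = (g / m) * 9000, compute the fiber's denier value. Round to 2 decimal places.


Denier calculation:
Mass in grams = 0.286 mg / 1000 = 0.000286 g
Length in meters = 20.6 cm / 100 = 0.206 m
Linear density = mass / length = 0.000286 / 0.206 = 0.00138835 g/m
Denier = (g/m) * 9000 = 0.00138835 * 9000 = 12.50

12.50


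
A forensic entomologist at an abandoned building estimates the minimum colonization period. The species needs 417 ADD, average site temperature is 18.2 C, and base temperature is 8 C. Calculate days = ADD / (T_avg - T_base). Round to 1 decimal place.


Insect development time:
Effective temperature = avg_temp - T_base = 18.2 - 8 = 10.2 C
Days = ADD / effective_temp = 417 / 10.2 = 40.9 days

40.9


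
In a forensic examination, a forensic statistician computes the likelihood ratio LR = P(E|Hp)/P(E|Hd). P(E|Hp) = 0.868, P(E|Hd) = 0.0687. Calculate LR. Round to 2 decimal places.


Likelihood ratio calculation:
LR = P(E|Hp) / P(E|Hd)
LR = 0.868 / 0.0687
LR = 12.63

12.63


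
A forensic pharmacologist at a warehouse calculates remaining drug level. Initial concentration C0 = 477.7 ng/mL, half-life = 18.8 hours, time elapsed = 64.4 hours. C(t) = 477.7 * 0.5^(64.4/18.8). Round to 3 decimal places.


Drug concentration decay:
Number of half-lives = t / t_half = 64.4 / 18.8 = 3.425532
Decay factor = 0.5^3.425532 = 0.09307051
C(t) = 477.7 * 0.09307051 = 44.460 ng/mL

44.460


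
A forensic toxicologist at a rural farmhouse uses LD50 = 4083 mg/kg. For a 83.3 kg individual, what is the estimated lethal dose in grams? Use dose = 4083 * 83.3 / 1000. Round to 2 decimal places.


Lethal dose calculation:
Lethal dose = LD50 * body_weight / 1000
= 4083 * 83.3 / 1000
= 340113.9 / 1000
= 340.11 g

340.11


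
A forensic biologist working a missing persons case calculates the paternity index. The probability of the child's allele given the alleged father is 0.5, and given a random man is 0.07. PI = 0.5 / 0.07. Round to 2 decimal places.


Paternity Index calculation:
PI = P(allele|father) / P(allele|random)
PI = 0.5 / 0.07
PI = 7.14

7.14


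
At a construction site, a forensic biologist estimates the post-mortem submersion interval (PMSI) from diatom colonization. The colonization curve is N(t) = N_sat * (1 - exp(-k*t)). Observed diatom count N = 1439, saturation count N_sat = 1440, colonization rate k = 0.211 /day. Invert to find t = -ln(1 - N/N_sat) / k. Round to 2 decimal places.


PMSI from diatom colonization curve:
N / N_sat = 1439 / 1440 = 0.999306
1 - N/N_sat = 0.000694
ln(1 - N/N_sat) = -7.273039
t = -ln(1 - N/N_sat) / k = -(-7.273039) / 0.211 = 34.47 days

34.47


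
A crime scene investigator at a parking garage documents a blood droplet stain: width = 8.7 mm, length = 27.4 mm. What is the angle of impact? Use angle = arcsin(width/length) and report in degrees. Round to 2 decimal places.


Blood spatter impact angle calculation:
width / length = 8.7 / 27.4 = 0.317518
angle = arcsin(0.317518)
angle = 18.51 degrees

18.51


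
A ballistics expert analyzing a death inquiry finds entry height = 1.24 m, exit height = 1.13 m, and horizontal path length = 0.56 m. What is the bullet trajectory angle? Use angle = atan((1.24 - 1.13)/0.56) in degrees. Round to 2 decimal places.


Bullet trajectory angle:
Height difference = 1.24 - 1.13 = 0.11 m
angle = atan(0.11 / 0.56)
angle = atan(0.196429)
angle = 11.11 degrees

11.11


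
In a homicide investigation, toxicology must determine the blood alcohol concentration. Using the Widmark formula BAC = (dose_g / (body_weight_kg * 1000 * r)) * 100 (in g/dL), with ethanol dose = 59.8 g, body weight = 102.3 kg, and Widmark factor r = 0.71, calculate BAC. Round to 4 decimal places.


Applying the Widmark formula:
BAC = (dose_g / (body_wt * 1000 * r)) * 100
Denominator = 102.3 * 1000 * 0.71 = 72633
BAC = (59.8 / 72633) * 100
BAC = 0.0823 g/dL

0.0823


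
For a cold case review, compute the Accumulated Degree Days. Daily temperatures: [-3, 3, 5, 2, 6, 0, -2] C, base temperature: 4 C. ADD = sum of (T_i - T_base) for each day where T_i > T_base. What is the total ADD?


Computing ADD day by day:
Day 1: max(0, -3 - 4) = 0
Day 2: max(0, 3 - 4) = 0
Day 3: max(0, 5 - 4) = 1
Day 4: max(0, 2 - 4) = 0
Day 5: max(0, 6 - 4) = 2
Day 6: max(0, 0 - 4) = 0
Day 7: max(0, -2 - 4) = 0
Total ADD = 3

3


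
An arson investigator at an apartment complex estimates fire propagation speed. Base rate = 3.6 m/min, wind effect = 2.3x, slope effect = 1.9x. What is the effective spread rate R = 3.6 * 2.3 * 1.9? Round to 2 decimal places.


Fire spread rate calculation:
R = R0 * wind_factor * slope_factor
= 3.6 * 2.3 * 1.9
= 8.28 * 1.9
= 15.73 m/min

15.73


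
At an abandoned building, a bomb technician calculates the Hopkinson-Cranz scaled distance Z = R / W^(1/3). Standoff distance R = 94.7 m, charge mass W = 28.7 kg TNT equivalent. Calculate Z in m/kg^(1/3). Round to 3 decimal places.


Scaled distance calculation:
W^(1/3) = 28.7^(1/3) = 3.061686
Z = R / W^(1/3) = 94.7 / 3.061686
Z = 30.931 m/kg^(1/3)

30.931


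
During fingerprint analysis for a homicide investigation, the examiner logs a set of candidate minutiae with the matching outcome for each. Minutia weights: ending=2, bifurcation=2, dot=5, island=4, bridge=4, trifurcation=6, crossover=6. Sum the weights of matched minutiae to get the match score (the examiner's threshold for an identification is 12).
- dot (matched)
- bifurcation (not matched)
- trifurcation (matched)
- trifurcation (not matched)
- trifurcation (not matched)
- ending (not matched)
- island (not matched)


Weighted minutiae match score:
  dot: matched, +5 (running total 5)
  bifurcation: not matched, +0
  trifurcation: matched, +6 (running total 11)
  trifurcation: not matched, +0
  trifurcation: not matched, +0
  ending: not matched, +0
  island: not matched, +0
Total score = 11
Threshold = 12; verdict = inconclusive

11


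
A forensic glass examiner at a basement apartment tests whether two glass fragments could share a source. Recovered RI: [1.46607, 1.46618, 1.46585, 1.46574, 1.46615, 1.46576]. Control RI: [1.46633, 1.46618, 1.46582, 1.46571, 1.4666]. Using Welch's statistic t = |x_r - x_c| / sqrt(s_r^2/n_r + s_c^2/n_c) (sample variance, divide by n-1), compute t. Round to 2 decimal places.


Welch's t-criterion for glass RI comparison:
Recovered mean = sum / n_r = 8.79575 / 6 = 1.4659583
Control mean = sum / n_c = 7.33064 / 5 = 1.466128
Recovered sample variance s_r^2 = 3.94167e-08
Control sample variance s_c^2 = 1.3397e-07
Welch SE (unpooled) = sqrt(s_r^2/n_r + s_c^2/n_c) = sqrt(6.56944e-09 + 2.6794e-08) = sqrt(3.33634e-08) = 0.000182657
|mean_r - mean_c| = 0.000169667
t = 0.000169667 / 0.000182657 = 0.93

0.93


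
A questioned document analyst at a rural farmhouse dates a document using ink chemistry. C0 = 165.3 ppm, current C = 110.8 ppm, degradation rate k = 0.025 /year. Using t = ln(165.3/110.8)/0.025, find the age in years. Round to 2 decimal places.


Document age estimation:
C0/C = 165.3 / 110.8 = 1.491877
ln(C0/C) = 0.400035
t = 0.400035 / 0.025 = 16.00 years

16.00


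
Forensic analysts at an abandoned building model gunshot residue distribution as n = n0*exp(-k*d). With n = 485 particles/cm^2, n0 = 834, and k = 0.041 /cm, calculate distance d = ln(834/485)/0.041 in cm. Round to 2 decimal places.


GSR distance calculation:
n0/n = 834 / 485 = 1.719588
ln(n0/n) = 0.542085
d = 0.542085 / 0.041 = 13.22 cm

13.22


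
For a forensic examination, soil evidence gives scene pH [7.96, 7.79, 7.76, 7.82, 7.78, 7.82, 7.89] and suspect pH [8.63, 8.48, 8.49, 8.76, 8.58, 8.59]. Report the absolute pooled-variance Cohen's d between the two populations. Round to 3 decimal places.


Pooled-variance Cohen's d for soil pH comparison:
Scene mean = 54.82 / 7 = 7.831429
Suspect mean = 51.53 / 6 = 8.588333
Scene sample variance s_s^2 = 0.004948
Suspect sample variance s_c^2 = 0.010537
Pooled variance = ((n_s-1)*s_s^2 + (n_c-1)*s_c^2) / (n_s + n_c - 2) = 0.007488
Pooled SD = sqrt(0.007488) = 0.086533
Mean difference = -0.756905
|d| = |-0.756905| / 0.086533 = 8.747

8.747


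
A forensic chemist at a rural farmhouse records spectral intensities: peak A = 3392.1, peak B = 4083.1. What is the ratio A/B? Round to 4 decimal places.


Spectral peak ratio:
Peak A = 3392.1 counts
Peak B = 4083.1 counts
Ratio = 3392.1 / 4083.1 = 0.8308

0.8308


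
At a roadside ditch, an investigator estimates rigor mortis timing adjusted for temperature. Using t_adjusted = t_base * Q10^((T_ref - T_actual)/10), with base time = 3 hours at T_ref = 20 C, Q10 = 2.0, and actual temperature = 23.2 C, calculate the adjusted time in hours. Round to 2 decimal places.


Rigor mortis time adjustment:
Exponent = (T_ref - T_actual) / 10 = (20 - 23.2) / 10 = -0.32
Q10 factor = 2.0^-0.32 = 0.80107
t_adjusted = 3 * 0.80107 = 2.40 hours

2.40


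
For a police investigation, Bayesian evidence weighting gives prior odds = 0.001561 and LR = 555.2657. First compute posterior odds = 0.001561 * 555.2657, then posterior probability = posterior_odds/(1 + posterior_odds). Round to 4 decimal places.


Bayesian evidence evaluation:
Posterior odds = prior_odds * LR = 0.001561 * 555.2657 = 0.8667698
Posterior probability = posterior_odds / (1 + posterior_odds)
= 0.8667698 / (1 + 0.8667698)
= 0.8667698 / 1.8667698
= 0.4643

0.4643


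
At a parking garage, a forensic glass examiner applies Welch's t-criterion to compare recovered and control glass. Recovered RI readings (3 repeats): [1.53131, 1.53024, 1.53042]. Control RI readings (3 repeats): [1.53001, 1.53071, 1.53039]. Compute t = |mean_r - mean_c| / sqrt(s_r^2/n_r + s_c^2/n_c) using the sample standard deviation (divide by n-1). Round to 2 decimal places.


Welch's t-criterion for glass RI comparison:
Recovered mean = sum / n_r = 4.59197 / 3 = 1.5306567
Control mean = sum / n_c = 4.59111 / 3 = 1.53037
Recovered sample variance s_r^2 = 3.28233e-07
Control sample variance s_c^2 = 1.228e-07
Welch SE (unpooled) = sqrt(s_r^2/n_r + s_c^2/n_c) = sqrt(1.09411e-07 + 4.09333e-08) = sqrt(1.50344e-07) = 0.000387742
|mean_r - mean_c| = 0.000286667
t = 0.000286667 / 0.000387742 = 0.74

0.74


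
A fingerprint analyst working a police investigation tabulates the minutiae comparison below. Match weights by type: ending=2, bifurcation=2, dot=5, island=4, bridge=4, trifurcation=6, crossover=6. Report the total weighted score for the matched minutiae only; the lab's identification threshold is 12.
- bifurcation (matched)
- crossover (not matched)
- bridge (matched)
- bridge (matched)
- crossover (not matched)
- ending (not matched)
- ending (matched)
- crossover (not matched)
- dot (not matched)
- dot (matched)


Weighted minutiae match score:
  bifurcation: matched, +2 (running total 2)
  crossover: not matched, +0
  bridge: matched, +4 (running total 6)
  bridge: matched, +4 (running total 10)
  crossover: not matched, +0
  ending: not matched, +0
  ending: matched, +2 (running total 12)
  crossover: not matched, +0
  dot: not matched, +0
  dot: matched, +5 (running total 17)
Total score = 17
Threshold = 12; verdict = identification

17


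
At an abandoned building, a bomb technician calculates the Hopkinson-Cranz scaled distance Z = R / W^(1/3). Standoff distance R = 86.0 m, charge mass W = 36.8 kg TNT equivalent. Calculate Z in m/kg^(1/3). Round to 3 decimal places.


Scaled distance calculation:
W^(1/3) = 36.8^(1/3) = 3.326207
Z = R / W^(1/3) = 86.0 / 3.326207
Z = 25.855 m/kg^(1/3)

25.855


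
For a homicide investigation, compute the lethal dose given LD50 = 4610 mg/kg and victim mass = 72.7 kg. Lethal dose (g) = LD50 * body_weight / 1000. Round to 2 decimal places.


Lethal dose calculation:
Lethal dose = LD50 * body_weight / 1000
= 4610 * 72.7 / 1000
= 335147 / 1000
= 335.15 g

335.15


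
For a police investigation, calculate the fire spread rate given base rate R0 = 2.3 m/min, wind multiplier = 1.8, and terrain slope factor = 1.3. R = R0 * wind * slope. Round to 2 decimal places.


Fire spread rate calculation:
R = R0 * wind_factor * slope_factor
= 2.3 * 1.8 * 1.3
= 4.14 * 1.3
= 5.38 m/min

5.38


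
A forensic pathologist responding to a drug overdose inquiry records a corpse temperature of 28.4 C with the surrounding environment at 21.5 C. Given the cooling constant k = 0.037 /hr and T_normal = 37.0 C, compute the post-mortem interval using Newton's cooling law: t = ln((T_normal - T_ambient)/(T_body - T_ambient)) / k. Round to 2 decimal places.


Using Newton's law of cooling:
t = ln((T_normal - T_ambient) / (T_body - T_ambient)) / k
T_normal - T_ambient = 15.5
T_body - T_ambient = 6.9
Ratio = 2.246377
ln(ratio) = 0.809319
t = 0.809319 / 0.037 = 21.87 hours

21.87


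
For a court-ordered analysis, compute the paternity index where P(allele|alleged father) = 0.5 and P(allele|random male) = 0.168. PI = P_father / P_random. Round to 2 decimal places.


Paternity Index calculation:
PI = P(allele|father) / P(allele|random)
PI = 0.5 / 0.168
PI = 2.98

2.98


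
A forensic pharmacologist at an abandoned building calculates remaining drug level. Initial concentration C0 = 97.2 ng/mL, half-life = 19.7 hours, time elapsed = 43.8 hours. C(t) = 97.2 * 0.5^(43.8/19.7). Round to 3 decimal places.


Drug concentration decay:
Number of half-lives = t / t_half = 43.8 / 19.7 = 2.22335
Decay factor = 0.5^2.22335 = 0.21414353
C(t) = 97.2 * 0.21414353 = 20.815 ng/mL

20.815


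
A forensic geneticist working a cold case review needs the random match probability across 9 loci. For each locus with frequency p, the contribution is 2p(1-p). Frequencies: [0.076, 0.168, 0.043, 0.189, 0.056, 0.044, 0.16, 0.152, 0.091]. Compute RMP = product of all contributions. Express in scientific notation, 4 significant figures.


Computing RMP for 9 loci:
Locus 1: 2 * 0.076 * 0.924 = 0.140448
Locus 2: 2 * 0.168 * 0.832 = 0.279552
Locus 3: 2 * 0.043 * 0.957 = 0.082302
Locus 4: 2 * 0.189 * 0.811 = 0.306558
Locus 5: 2 * 0.056 * 0.944 = 0.105728
Locus 6: 2 * 0.044 * 0.956 = 0.084128
Locus 7: 2 * 0.16 * 0.84 = 0.2688
Locus 8: 2 * 0.152 * 0.848 = 0.257792
Locus 9: 2 * 0.091 * 0.909 = 0.165438
RMP = 1.010e-07

1.010e-07


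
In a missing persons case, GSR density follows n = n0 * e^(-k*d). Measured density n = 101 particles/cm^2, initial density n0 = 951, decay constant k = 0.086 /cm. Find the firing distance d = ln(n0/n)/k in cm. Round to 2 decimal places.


GSR distance calculation:
n0/n = 951 / 101 = 9.415842
ln(n0/n) = 2.242394
d = 2.242394 / 0.086 = 26.07 cm

26.07


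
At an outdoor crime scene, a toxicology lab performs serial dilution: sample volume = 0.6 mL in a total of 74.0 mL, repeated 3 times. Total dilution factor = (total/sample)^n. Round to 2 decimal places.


Dilution factor calculation:
Single dilution = V_total / V_sample = 74.0 / 0.6 ≈ 123.333333
Number of dilutions = 3
Total DF = (74.0 / 0.6)^3 (full precision, rounded at the end) = 1876037.04

1876037.04


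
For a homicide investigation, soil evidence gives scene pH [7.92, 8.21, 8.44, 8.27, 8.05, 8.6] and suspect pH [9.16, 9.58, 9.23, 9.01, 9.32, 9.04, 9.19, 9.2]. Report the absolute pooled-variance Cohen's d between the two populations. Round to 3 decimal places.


Pooled-variance Cohen's d for soil pH comparison:
Scene mean = 49.49 / 6 = 8.248333
Suspect mean = 73.73 / 8 = 9.21625
Scene sample variance s_s^2 = 0.061897
Suspect sample variance s_c^2 = 0.03157
Pooled variance = ((n_s-1)*s_s^2 + (n_c-1)*s_c^2) / (n_s + n_c - 2) = 0.044206
Pooled SD = sqrt(0.044206) = 0.210252
Mean difference = -0.967917
|d| = |-0.967917| / 0.210252 = 4.604

4.604


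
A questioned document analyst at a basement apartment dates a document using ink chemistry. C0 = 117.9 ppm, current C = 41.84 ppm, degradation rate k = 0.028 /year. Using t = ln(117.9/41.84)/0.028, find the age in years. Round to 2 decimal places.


Document age estimation:
C0/C = 117.9 / 41.84 = 2.817878
ln(C0/C) = 1.035984
t = 1.035984 / 0.028 = 37.00 years

37.00


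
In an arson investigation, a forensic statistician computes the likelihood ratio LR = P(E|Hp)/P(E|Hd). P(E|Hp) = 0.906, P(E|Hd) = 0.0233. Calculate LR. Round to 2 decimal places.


Likelihood ratio calculation:
LR = P(E|Hp) / P(E|Hd)
LR = 0.906 / 0.0233
LR = 38.88

38.88


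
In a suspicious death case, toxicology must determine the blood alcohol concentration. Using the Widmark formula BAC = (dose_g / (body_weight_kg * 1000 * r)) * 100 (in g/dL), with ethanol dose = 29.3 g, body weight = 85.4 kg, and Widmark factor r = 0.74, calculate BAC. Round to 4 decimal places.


Applying the Widmark formula:
BAC = (dose_g / (body_wt * 1000 * r)) * 100
Denominator = 85.4 * 1000 * 0.74 = 63196
BAC = (29.3 / 63196) * 100
BAC = 0.0464 g/dL

0.0464


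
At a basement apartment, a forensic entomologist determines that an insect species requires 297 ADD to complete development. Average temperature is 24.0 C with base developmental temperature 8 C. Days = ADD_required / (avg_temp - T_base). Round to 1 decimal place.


Insect development time:
Effective temperature = avg_temp - T_base = 24.0 - 8 = 16.0 C
Days = ADD / effective_temp = 297 / 16.0 = 18.6 days

18.6


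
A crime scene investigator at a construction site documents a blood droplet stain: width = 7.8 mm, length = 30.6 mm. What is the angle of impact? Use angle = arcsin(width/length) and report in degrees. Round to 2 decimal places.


Blood spatter impact angle calculation:
width / length = 7.8 / 30.6 = 0.254902
angle = arcsin(0.254902)
angle = 14.77 degrees

14.77


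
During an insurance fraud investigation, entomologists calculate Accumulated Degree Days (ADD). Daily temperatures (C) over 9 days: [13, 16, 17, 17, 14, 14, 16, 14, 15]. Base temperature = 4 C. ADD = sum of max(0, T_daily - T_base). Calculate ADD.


Computing ADD day by day:
Day 1: max(0, 13 - 4) = 9
Day 2: max(0, 16 - 4) = 12
Day 3: max(0, 17 - 4) = 13
Day 4: max(0, 17 - 4) = 13
Day 5: max(0, 14 - 4) = 10
Day 6: max(0, 14 - 4) = 10
Day 7: max(0, 16 - 4) = 12
Day 8: max(0, 14 - 4) = 10
Day 9: max(0, 15 - 4) = 11
Total ADD = 100

100


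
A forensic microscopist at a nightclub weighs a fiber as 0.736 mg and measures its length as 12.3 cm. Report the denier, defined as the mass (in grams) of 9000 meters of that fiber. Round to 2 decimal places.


Denier calculation:
Mass in grams = 0.736 mg / 1000 = 0.000736 g
Length in meters = 12.3 cm / 100 = 0.123 m
Linear density = mass / length = 0.000736 / 0.123 = 0.00598374 g/m
Denier = (g/m) * 9000 = 0.00598374 * 9000 = 53.85

53.85


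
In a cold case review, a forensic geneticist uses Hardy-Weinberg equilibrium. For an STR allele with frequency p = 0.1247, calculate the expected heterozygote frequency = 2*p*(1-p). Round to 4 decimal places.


Hardy-Weinberg heterozygote frequency:
q = 1 - p = 1 - 0.1247 = 0.8753
2pq = 2 * 0.1247 * 0.8753 = 0.2183

0.2183


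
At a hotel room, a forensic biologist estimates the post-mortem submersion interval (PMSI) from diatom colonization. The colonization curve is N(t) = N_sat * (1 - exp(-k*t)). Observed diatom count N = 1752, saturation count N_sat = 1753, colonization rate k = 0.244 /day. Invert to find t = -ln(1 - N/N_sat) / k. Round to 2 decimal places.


PMSI from diatom colonization curve:
N / N_sat = 1752 / 1753 = 0.99943
1 - N/N_sat = 0.00057
ln(1 - N/N_sat) = -7.469874
t = -ln(1 - N/N_sat) / k = -(-7.469874) / 0.244 = 30.61 days

30.61


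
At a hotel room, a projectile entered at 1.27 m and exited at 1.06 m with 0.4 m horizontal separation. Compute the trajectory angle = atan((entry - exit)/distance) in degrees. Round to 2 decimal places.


Bullet trajectory angle:
Height difference = 1.27 - 1.06 = 0.21 m
angle = atan(0.21 / 0.4)
angle = atan(0.525)
angle = 27.70 degrees

27.70


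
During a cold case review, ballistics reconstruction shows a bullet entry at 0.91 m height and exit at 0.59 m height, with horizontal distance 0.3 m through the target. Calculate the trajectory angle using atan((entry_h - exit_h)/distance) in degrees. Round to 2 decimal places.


Bullet trajectory angle:
Height difference = 0.91 - 0.59 = 0.32 m
angle = atan(0.32 / 0.3)
angle = atan(1.066667)
angle = 46.85 degrees

46.85


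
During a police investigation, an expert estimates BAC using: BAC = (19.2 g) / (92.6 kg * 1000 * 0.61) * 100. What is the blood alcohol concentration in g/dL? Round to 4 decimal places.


Applying the Widmark formula:
BAC = (dose_g / (body_wt * 1000 * r)) * 100
Denominator = 92.6 * 1000 * 0.61 = 56486
BAC = (19.2 / 56486) * 100
BAC = 0.0340 g/dL

0.0340


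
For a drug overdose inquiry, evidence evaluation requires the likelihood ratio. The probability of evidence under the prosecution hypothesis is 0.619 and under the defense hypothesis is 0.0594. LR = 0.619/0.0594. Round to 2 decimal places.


Likelihood ratio calculation:
LR = P(E|Hp) / P(E|Hd)
LR = 0.619 / 0.0594
LR = 10.42

10.42


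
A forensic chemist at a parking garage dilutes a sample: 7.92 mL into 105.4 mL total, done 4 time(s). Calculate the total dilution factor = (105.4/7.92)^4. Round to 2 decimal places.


Dilution factor calculation:
Single dilution = V_total / V_sample = 105.4 / 7.92 ≈ 13.308081
Number of dilutions = 4
Total DF = (105.4 / 7.92)^4 (full precision, rounded at the end) = 31366.19

31366.19


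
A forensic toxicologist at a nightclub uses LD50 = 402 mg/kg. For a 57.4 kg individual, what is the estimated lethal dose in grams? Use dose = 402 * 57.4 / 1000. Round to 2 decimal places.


Lethal dose calculation:
Lethal dose = LD50 * body_weight / 1000
= 402 * 57.4 / 1000
= 23074.8 / 1000
= 23.07 g

23.07


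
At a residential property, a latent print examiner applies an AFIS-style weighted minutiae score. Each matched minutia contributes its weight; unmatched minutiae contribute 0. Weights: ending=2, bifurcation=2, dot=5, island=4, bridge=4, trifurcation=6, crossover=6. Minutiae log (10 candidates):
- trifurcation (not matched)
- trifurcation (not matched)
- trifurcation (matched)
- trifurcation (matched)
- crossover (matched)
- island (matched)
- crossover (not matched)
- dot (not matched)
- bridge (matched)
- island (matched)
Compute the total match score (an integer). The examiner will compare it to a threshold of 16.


Weighted minutiae match score:
  trifurcation: not matched, +0
  trifurcation: not matched, +0
  trifurcation: matched, +6 (running total 6)
  trifurcation: matched, +6 (running total 12)
  crossover: matched, +6 (running total 18)
  island: matched, +4 (running total 22)
  crossover: not matched, +0
  dot: not matched, +0
  bridge: matched, +4 (running total 26)
  island: matched, +4 (running total 30)
Total score = 30
Threshold = 16; verdict = identification

30


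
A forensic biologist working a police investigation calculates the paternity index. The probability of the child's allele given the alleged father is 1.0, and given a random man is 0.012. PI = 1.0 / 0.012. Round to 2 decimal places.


Paternity Index calculation:
PI = P(allele|father) / P(allele|random)
PI = 1.0 / 0.012
PI = 83.33

83.33


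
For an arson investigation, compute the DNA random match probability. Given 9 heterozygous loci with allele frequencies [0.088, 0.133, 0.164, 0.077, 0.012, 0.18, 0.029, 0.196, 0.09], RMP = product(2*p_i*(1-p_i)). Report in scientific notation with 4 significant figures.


Computing RMP for 9 loci:
Locus 1: 2 * 0.088 * 0.912 = 0.160512
Locus 2: 2 * 0.133 * 0.867 = 0.230622
Locus 3: 2 * 0.164 * 0.836 = 0.274208
Locus 4: 2 * 0.077 * 0.923 = 0.142142
Locus 5: 2 * 0.012 * 0.988 = 0.023712
Locus 6: 2 * 0.18 * 0.82 = 0.2952
Locus 7: 2 * 0.029 * 0.971 = 0.056318
Locus 8: 2 * 0.196 * 0.804 = 0.315168
Locus 9: 2 * 0.09 * 0.91 = 0.1638
RMP = 2.936e-08

2.936e-08


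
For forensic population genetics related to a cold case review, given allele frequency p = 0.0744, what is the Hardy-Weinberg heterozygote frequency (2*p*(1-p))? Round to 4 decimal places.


Hardy-Weinberg heterozygote frequency:
q = 1 - p = 1 - 0.0744 = 0.9256
2pq = 2 * 0.0744 * 0.9256 = 0.1377

0.1377


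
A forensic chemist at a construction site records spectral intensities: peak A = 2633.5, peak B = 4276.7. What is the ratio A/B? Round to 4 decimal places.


Spectral peak ratio:
Peak A = 2633.5 counts
Peak B = 4276.7 counts
Ratio = 2633.5 / 4276.7 = 0.6158

0.6158


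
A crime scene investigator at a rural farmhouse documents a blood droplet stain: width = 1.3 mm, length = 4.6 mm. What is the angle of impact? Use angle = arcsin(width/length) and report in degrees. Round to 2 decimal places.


Blood spatter impact angle calculation:
width / length = 1.3 / 4.6 = 0.282609
angle = arcsin(0.282609)
angle = 16.42 degrees

16.42


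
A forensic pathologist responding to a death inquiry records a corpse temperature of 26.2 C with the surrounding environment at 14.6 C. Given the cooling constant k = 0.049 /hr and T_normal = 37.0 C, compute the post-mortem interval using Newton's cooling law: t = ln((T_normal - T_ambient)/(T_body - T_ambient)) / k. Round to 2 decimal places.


Using Newton's law of cooling:
t = ln((T_normal - T_ambient) / (T_body - T_ambient)) / k
T_normal - T_ambient = 22.4
T_body - T_ambient = 11.6
Ratio = 1.931034
ln(ratio) = 0.658056
t = 0.658056 / 0.049 = 13.43 hours

13.43


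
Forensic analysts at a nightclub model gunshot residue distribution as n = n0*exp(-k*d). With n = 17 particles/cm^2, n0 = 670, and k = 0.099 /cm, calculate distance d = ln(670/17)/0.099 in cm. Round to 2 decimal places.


GSR distance calculation:
n0/n = 670 / 17 = 39.411765
ln(n0/n) = 3.674064
d = 3.674064 / 0.099 = 37.11 cm

37.11


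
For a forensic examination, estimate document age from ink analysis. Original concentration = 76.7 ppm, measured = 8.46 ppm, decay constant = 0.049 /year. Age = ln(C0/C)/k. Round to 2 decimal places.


Document age estimation:
C0/C = 76.7 / 8.46 = 9.066194
ln(C0/C) = 2.204553
t = 2.204553 / 0.049 = 44.99 years

44.99


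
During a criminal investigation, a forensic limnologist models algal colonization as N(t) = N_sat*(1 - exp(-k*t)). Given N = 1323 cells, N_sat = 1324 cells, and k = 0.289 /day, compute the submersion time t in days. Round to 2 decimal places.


PMSI from diatom colonization curve:
N / N_sat = 1323 / 1324 = 0.999245
1 - N/N_sat = 0.000755
ln(1 - N/N_sat) = -7.188793
t = -ln(1 - N/N_sat) / k = -(-7.188793) / 0.289 = 24.87 days

24.87


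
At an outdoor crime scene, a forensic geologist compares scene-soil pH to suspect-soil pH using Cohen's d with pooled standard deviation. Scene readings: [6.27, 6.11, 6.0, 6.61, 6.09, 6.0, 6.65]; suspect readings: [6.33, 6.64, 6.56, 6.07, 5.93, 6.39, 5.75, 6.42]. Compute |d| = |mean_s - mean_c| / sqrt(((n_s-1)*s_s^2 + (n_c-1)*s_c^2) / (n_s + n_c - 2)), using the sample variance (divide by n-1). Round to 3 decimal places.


Pooled-variance Cohen's d for soil pH comparison:
Scene mean = 43.73 / 7 = 6.247143
Suspect mean = 50.09 / 8 = 6.26125
Scene sample variance s_s^2 = 0.07669
Suspect sample variance s_c^2 = 0.098127
Pooled variance = ((n_s-1)*s_s^2 + (n_c-1)*s_c^2) / (n_s + n_c - 2) = 0.088233
Pooled SD = sqrt(0.088233) = 0.29704
Mean difference = -0.014107
|d| = |-0.014107| / 0.29704 = 0.047

0.047
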